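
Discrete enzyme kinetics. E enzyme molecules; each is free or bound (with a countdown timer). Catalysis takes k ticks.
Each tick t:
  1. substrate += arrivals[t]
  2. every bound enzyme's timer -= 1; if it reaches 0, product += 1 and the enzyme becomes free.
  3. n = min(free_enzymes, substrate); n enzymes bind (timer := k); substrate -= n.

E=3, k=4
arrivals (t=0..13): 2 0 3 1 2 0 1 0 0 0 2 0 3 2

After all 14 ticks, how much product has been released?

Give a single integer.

t=0: arr=2 -> substrate=0 bound=2 product=0
t=1: arr=0 -> substrate=0 bound=2 product=0
t=2: arr=3 -> substrate=2 bound=3 product=0
t=3: arr=1 -> substrate=3 bound=3 product=0
t=4: arr=2 -> substrate=3 bound=3 product=2
t=5: arr=0 -> substrate=3 bound=3 product=2
t=6: arr=1 -> substrate=3 bound=3 product=3
t=7: arr=0 -> substrate=3 bound=3 product=3
t=8: arr=0 -> substrate=1 bound=3 product=5
t=9: arr=0 -> substrate=1 bound=3 product=5
t=10: arr=2 -> substrate=2 bound=3 product=6
t=11: arr=0 -> substrate=2 bound=3 product=6
t=12: arr=3 -> substrate=3 bound=3 product=8
t=13: arr=2 -> substrate=5 bound=3 product=8

Answer: 8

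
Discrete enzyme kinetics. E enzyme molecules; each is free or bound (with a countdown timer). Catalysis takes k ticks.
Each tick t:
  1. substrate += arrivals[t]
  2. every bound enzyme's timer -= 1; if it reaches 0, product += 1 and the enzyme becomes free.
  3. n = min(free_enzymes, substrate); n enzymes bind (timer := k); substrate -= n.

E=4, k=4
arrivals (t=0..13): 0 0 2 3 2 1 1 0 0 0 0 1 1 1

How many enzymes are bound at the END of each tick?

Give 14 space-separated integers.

Answer: 0 0 2 4 4 4 4 4 4 4 3 2 3 4

Derivation:
t=0: arr=0 -> substrate=0 bound=0 product=0
t=1: arr=0 -> substrate=0 bound=0 product=0
t=2: arr=2 -> substrate=0 bound=2 product=0
t=3: arr=3 -> substrate=1 bound=4 product=0
t=4: arr=2 -> substrate=3 bound=4 product=0
t=5: arr=1 -> substrate=4 bound=4 product=0
t=6: arr=1 -> substrate=3 bound=4 product=2
t=7: arr=0 -> substrate=1 bound=4 product=4
t=8: arr=0 -> substrate=1 bound=4 product=4
t=9: arr=0 -> substrate=1 bound=4 product=4
t=10: arr=0 -> substrate=0 bound=3 product=6
t=11: arr=1 -> substrate=0 bound=2 product=8
t=12: arr=1 -> substrate=0 bound=3 product=8
t=13: arr=1 -> substrate=0 bound=4 product=8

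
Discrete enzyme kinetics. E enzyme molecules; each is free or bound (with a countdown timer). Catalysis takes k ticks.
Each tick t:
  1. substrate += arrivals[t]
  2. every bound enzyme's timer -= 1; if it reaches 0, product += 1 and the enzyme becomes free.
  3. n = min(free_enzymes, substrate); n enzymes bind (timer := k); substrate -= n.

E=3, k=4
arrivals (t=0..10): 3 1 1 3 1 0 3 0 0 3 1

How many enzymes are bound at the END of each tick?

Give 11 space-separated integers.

t=0: arr=3 -> substrate=0 bound=3 product=0
t=1: arr=1 -> substrate=1 bound=3 product=0
t=2: arr=1 -> substrate=2 bound=3 product=0
t=3: arr=3 -> substrate=5 bound=3 product=0
t=4: arr=1 -> substrate=3 bound=3 product=3
t=5: arr=0 -> substrate=3 bound=3 product=3
t=6: arr=3 -> substrate=6 bound=3 product=3
t=7: arr=0 -> substrate=6 bound=3 product=3
t=8: arr=0 -> substrate=3 bound=3 product=6
t=9: arr=3 -> substrate=6 bound=3 product=6
t=10: arr=1 -> substrate=7 bound=3 product=6

Answer: 3 3 3 3 3 3 3 3 3 3 3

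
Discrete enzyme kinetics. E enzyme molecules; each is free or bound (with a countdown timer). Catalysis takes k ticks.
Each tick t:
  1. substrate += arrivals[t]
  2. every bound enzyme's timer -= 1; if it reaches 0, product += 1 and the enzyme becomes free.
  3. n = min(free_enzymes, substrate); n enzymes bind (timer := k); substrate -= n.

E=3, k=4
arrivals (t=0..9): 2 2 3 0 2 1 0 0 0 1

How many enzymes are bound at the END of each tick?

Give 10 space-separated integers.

Answer: 2 3 3 3 3 3 3 3 3 3

Derivation:
t=0: arr=2 -> substrate=0 bound=2 product=0
t=1: arr=2 -> substrate=1 bound=3 product=0
t=2: arr=3 -> substrate=4 bound=3 product=0
t=3: arr=0 -> substrate=4 bound=3 product=0
t=4: arr=2 -> substrate=4 bound=3 product=2
t=5: arr=1 -> substrate=4 bound=3 product=3
t=6: arr=0 -> substrate=4 bound=3 product=3
t=7: arr=0 -> substrate=4 bound=3 product=3
t=8: arr=0 -> substrate=2 bound=3 product=5
t=9: arr=1 -> substrate=2 bound=3 product=6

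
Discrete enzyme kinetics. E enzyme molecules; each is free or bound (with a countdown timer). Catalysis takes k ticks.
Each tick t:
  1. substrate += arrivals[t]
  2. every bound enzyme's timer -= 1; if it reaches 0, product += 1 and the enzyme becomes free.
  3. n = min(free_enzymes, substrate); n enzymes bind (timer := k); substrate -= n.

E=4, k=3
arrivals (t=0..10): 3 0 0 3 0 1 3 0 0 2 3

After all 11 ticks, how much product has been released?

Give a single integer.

Answer: 10

Derivation:
t=0: arr=3 -> substrate=0 bound=3 product=0
t=1: arr=0 -> substrate=0 bound=3 product=0
t=2: arr=0 -> substrate=0 bound=3 product=0
t=3: arr=3 -> substrate=0 bound=3 product=3
t=4: arr=0 -> substrate=0 bound=3 product=3
t=5: arr=1 -> substrate=0 bound=4 product=3
t=6: arr=3 -> substrate=0 bound=4 product=6
t=7: arr=0 -> substrate=0 bound=4 product=6
t=8: arr=0 -> substrate=0 bound=3 product=7
t=9: arr=2 -> substrate=0 bound=2 product=10
t=10: arr=3 -> substrate=1 bound=4 product=10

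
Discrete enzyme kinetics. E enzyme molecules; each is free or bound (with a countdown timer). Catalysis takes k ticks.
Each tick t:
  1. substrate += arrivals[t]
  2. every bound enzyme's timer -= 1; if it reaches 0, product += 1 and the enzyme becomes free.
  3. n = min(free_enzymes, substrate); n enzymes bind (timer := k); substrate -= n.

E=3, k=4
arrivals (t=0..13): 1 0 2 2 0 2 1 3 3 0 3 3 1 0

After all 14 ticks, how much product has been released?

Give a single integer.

t=0: arr=1 -> substrate=0 bound=1 product=0
t=1: arr=0 -> substrate=0 bound=1 product=0
t=2: arr=2 -> substrate=0 bound=3 product=0
t=3: arr=2 -> substrate=2 bound=3 product=0
t=4: arr=0 -> substrate=1 bound=3 product=1
t=5: arr=2 -> substrate=3 bound=3 product=1
t=6: arr=1 -> substrate=2 bound=3 product=3
t=7: arr=3 -> substrate=5 bound=3 product=3
t=8: arr=3 -> substrate=7 bound=3 product=4
t=9: arr=0 -> substrate=7 bound=3 product=4
t=10: arr=3 -> substrate=8 bound=3 product=6
t=11: arr=3 -> substrate=11 bound=3 product=6
t=12: arr=1 -> substrate=11 bound=3 product=7
t=13: arr=0 -> substrate=11 bound=3 product=7

Answer: 7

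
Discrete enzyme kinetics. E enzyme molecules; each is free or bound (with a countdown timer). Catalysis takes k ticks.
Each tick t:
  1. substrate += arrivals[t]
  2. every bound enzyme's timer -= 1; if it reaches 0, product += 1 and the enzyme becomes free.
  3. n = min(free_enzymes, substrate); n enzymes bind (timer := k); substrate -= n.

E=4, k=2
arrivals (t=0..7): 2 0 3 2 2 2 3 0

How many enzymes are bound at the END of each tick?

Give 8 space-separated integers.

t=0: arr=2 -> substrate=0 bound=2 product=0
t=1: arr=0 -> substrate=0 bound=2 product=0
t=2: arr=3 -> substrate=0 bound=3 product=2
t=3: arr=2 -> substrate=1 bound=4 product=2
t=4: arr=2 -> substrate=0 bound=4 product=5
t=5: arr=2 -> substrate=1 bound=4 product=6
t=6: arr=3 -> substrate=1 bound=4 product=9
t=7: arr=0 -> substrate=0 bound=4 product=10

Answer: 2 2 3 4 4 4 4 4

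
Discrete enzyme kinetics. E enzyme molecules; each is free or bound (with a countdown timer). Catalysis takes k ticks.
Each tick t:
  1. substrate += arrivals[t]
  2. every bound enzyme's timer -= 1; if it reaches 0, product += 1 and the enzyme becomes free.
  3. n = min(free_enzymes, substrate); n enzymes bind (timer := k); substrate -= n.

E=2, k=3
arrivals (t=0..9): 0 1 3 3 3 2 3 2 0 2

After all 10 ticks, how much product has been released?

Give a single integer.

t=0: arr=0 -> substrate=0 bound=0 product=0
t=1: arr=1 -> substrate=0 bound=1 product=0
t=2: arr=3 -> substrate=2 bound=2 product=0
t=3: arr=3 -> substrate=5 bound=2 product=0
t=4: arr=3 -> substrate=7 bound=2 product=1
t=5: arr=2 -> substrate=8 bound=2 product=2
t=6: arr=3 -> substrate=11 bound=2 product=2
t=7: arr=2 -> substrate=12 bound=2 product=3
t=8: arr=0 -> substrate=11 bound=2 product=4
t=9: arr=2 -> substrate=13 bound=2 product=4

Answer: 4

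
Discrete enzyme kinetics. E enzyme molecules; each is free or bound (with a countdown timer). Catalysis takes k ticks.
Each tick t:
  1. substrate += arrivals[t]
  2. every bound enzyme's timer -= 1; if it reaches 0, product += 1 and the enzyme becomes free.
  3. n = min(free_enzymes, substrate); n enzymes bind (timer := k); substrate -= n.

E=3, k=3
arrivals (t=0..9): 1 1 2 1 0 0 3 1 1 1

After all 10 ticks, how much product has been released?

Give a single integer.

Answer: 7

Derivation:
t=0: arr=1 -> substrate=0 bound=1 product=0
t=1: arr=1 -> substrate=0 bound=2 product=0
t=2: arr=2 -> substrate=1 bound=3 product=0
t=3: arr=1 -> substrate=1 bound=3 product=1
t=4: arr=0 -> substrate=0 bound=3 product=2
t=5: arr=0 -> substrate=0 bound=2 product=3
t=6: arr=3 -> substrate=1 bound=3 product=4
t=7: arr=1 -> substrate=1 bound=3 product=5
t=8: arr=1 -> substrate=2 bound=3 product=5
t=9: arr=1 -> substrate=1 bound=3 product=7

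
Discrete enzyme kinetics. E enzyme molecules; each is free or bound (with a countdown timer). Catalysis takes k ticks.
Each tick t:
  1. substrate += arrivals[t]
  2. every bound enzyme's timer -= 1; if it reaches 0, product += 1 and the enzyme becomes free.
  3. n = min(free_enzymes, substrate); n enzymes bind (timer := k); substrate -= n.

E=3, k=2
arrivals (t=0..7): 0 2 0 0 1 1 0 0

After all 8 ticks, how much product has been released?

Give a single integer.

t=0: arr=0 -> substrate=0 bound=0 product=0
t=1: arr=2 -> substrate=0 bound=2 product=0
t=2: arr=0 -> substrate=0 bound=2 product=0
t=3: arr=0 -> substrate=0 bound=0 product=2
t=4: arr=1 -> substrate=0 bound=1 product=2
t=5: arr=1 -> substrate=0 bound=2 product=2
t=6: arr=0 -> substrate=0 bound=1 product=3
t=7: arr=0 -> substrate=0 bound=0 product=4

Answer: 4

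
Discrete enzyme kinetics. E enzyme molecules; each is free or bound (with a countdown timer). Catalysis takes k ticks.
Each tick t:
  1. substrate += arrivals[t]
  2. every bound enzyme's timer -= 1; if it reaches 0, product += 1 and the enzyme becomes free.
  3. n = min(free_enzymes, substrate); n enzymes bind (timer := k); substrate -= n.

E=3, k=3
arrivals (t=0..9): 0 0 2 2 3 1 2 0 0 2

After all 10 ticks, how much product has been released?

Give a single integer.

Answer: 6

Derivation:
t=0: arr=0 -> substrate=0 bound=0 product=0
t=1: arr=0 -> substrate=0 bound=0 product=0
t=2: arr=2 -> substrate=0 bound=2 product=0
t=3: arr=2 -> substrate=1 bound=3 product=0
t=4: arr=3 -> substrate=4 bound=3 product=0
t=5: arr=1 -> substrate=3 bound=3 product=2
t=6: arr=2 -> substrate=4 bound=3 product=3
t=7: arr=0 -> substrate=4 bound=3 product=3
t=8: arr=0 -> substrate=2 bound=3 product=5
t=9: arr=2 -> substrate=3 bound=3 product=6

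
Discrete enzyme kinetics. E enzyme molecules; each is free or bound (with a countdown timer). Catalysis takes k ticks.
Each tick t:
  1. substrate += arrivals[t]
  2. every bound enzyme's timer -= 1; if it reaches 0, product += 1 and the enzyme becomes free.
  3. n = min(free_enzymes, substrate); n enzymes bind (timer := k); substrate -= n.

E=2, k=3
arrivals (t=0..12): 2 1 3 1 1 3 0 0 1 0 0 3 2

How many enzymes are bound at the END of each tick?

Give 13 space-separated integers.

t=0: arr=2 -> substrate=0 bound=2 product=0
t=1: arr=1 -> substrate=1 bound=2 product=0
t=2: arr=3 -> substrate=4 bound=2 product=0
t=3: arr=1 -> substrate=3 bound=2 product=2
t=4: arr=1 -> substrate=4 bound=2 product=2
t=5: arr=3 -> substrate=7 bound=2 product=2
t=6: arr=0 -> substrate=5 bound=2 product=4
t=7: arr=0 -> substrate=5 bound=2 product=4
t=8: arr=1 -> substrate=6 bound=2 product=4
t=9: arr=0 -> substrate=4 bound=2 product=6
t=10: arr=0 -> substrate=4 bound=2 product=6
t=11: arr=3 -> substrate=7 bound=2 product=6
t=12: arr=2 -> substrate=7 bound=2 product=8

Answer: 2 2 2 2 2 2 2 2 2 2 2 2 2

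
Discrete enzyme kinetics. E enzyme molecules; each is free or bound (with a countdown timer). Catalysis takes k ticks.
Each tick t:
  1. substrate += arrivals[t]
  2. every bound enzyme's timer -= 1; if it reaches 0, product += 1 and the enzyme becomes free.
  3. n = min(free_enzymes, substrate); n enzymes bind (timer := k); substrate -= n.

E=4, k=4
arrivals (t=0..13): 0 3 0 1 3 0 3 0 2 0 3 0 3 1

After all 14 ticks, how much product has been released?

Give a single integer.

Answer: 11

Derivation:
t=0: arr=0 -> substrate=0 bound=0 product=0
t=1: arr=3 -> substrate=0 bound=3 product=0
t=2: arr=0 -> substrate=0 bound=3 product=0
t=3: arr=1 -> substrate=0 bound=4 product=0
t=4: arr=3 -> substrate=3 bound=4 product=0
t=5: arr=0 -> substrate=0 bound=4 product=3
t=6: arr=3 -> substrate=3 bound=4 product=3
t=7: arr=0 -> substrate=2 bound=4 product=4
t=8: arr=2 -> substrate=4 bound=4 product=4
t=9: arr=0 -> substrate=1 bound=4 product=7
t=10: arr=3 -> substrate=4 bound=4 product=7
t=11: arr=0 -> substrate=3 bound=4 product=8
t=12: arr=3 -> substrate=6 bound=4 product=8
t=13: arr=1 -> substrate=4 bound=4 product=11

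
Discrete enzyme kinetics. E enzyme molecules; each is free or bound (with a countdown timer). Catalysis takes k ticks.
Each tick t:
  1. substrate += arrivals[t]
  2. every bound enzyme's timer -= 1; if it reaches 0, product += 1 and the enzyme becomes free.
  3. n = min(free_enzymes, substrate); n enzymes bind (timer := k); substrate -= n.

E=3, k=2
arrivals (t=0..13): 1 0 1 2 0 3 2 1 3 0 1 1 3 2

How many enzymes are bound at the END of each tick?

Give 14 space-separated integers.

Answer: 1 1 1 3 2 3 3 3 3 3 3 2 3 3

Derivation:
t=0: arr=1 -> substrate=0 bound=1 product=0
t=1: arr=0 -> substrate=0 bound=1 product=0
t=2: arr=1 -> substrate=0 bound=1 product=1
t=3: arr=2 -> substrate=0 bound=3 product=1
t=4: arr=0 -> substrate=0 bound=2 product=2
t=5: arr=3 -> substrate=0 bound=3 product=4
t=6: arr=2 -> substrate=2 bound=3 product=4
t=7: arr=1 -> substrate=0 bound=3 product=7
t=8: arr=3 -> substrate=3 bound=3 product=7
t=9: arr=0 -> substrate=0 bound=3 product=10
t=10: arr=1 -> substrate=1 bound=3 product=10
t=11: arr=1 -> substrate=0 bound=2 product=13
t=12: arr=3 -> substrate=2 bound=3 product=13
t=13: arr=2 -> substrate=2 bound=3 product=15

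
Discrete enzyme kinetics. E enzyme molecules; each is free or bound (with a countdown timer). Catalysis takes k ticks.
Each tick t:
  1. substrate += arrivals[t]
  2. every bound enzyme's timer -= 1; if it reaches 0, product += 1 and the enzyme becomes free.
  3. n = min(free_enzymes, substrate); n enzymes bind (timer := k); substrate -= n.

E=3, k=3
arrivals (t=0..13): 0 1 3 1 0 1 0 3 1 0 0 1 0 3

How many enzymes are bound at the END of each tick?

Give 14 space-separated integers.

t=0: arr=0 -> substrate=0 bound=0 product=0
t=1: arr=1 -> substrate=0 bound=1 product=0
t=2: arr=3 -> substrate=1 bound=3 product=0
t=3: arr=1 -> substrate=2 bound=3 product=0
t=4: arr=0 -> substrate=1 bound=3 product=1
t=5: arr=1 -> substrate=0 bound=3 product=3
t=6: arr=0 -> substrate=0 bound=3 product=3
t=7: arr=3 -> substrate=2 bound=3 product=4
t=8: arr=1 -> substrate=1 bound=3 product=6
t=9: arr=0 -> substrate=1 bound=3 product=6
t=10: arr=0 -> substrate=0 bound=3 product=7
t=11: arr=1 -> substrate=0 bound=2 product=9
t=12: arr=0 -> substrate=0 bound=2 product=9
t=13: arr=3 -> substrate=1 bound=3 product=10

Answer: 0 1 3 3 3 3 3 3 3 3 3 2 2 3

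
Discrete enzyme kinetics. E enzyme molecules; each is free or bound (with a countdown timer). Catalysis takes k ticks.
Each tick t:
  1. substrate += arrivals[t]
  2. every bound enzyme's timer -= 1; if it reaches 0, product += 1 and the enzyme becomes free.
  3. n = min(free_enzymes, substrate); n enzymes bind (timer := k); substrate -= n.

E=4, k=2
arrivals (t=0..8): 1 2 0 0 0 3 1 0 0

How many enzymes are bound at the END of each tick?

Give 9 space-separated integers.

t=0: arr=1 -> substrate=0 bound=1 product=0
t=1: arr=2 -> substrate=0 bound=3 product=0
t=2: arr=0 -> substrate=0 bound=2 product=1
t=3: arr=0 -> substrate=0 bound=0 product=3
t=4: arr=0 -> substrate=0 bound=0 product=3
t=5: arr=3 -> substrate=0 bound=3 product=3
t=6: arr=1 -> substrate=0 bound=4 product=3
t=7: arr=0 -> substrate=0 bound=1 product=6
t=8: arr=0 -> substrate=0 bound=0 product=7

Answer: 1 3 2 0 0 3 4 1 0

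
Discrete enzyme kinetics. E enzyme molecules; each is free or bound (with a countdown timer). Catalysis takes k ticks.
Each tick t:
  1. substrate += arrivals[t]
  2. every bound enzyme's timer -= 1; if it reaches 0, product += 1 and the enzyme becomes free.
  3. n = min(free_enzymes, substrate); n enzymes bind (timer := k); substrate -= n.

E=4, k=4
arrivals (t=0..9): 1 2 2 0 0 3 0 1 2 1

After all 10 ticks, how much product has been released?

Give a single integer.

t=0: arr=1 -> substrate=0 bound=1 product=0
t=1: arr=2 -> substrate=0 bound=3 product=0
t=2: arr=2 -> substrate=1 bound=4 product=0
t=3: arr=0 -> substrate=1 bound=4 product=0
t=4: arr=0 -> substrate=0 bound=4 product=1
t=5: arr=3 -> substrate=1 bound=4 product=3
t=6: arr=0 -> substrate=0 bound=4 product=4
t=7: arr=1 -> substrate=1 bound=4 product=4
t=8: arr=2 -> substrate=2 bound=4 product=5
t=9: arr=1 -> substrate=1 bound=4 product=7

Answer: 7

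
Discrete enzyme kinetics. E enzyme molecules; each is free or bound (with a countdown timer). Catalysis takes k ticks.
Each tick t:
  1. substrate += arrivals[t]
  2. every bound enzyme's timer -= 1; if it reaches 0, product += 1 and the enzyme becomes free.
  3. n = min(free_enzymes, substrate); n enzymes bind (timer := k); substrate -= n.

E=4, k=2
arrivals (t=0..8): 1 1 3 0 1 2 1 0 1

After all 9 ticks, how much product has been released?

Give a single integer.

t=0: arr=1 -> substrate=0 bound=1 product=0
t=1: arr=1 -> substrate=0 bound=2 product=0
t=2: arr=3 -> substrate=0 bound=4 product=1
t=3: arr=0 -> substrate=0 bound=3 product=2
t=4: arr=1 -> substrate=0 bound=1 product=5
t=5: arr=2 -> substrate=0 bound=3 product=5
t=6: arr=1 -> substrate=0 bound=3 product=6
t=7: arr=0 -> substrate=0 bound=1 product=8
t=8: arr=1 -> substrate=0 bound=1 product=9

Answer: 9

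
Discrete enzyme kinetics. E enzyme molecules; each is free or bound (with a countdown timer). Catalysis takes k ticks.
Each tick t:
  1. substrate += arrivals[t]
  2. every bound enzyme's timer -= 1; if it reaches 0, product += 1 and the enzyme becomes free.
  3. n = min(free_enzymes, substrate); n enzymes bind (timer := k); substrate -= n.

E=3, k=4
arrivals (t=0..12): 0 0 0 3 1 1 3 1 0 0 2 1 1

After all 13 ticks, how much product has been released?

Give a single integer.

t=0: arr=0 -> substrate=0 bound=0 product=0
t=1: arr=0 -> substrate=0 bound=0 product=0
t=2: arr=0 -> substrate=0 bound=0 product=0
t=3: arr=3 -> substrate=0 bound=3 product=0
t=4: arr=1 -> substrate=1 bound=3 product=0
t=5: arr=1 -> substrate=2 bound=3 product=0
t=6: arr=3 -> substrate=5 bound=3 product=0
t=7: arr=1 -> substrate=3 bound=3 product=3
t=8: arr=0 -> substrate=3 bound=3 product=3
t=9: arr=0 -> substrate=3 bound=3 product=3
t=10: arr=2 -> substrate=5 bound=3 product=3
t=11: arr=1 -> substrate=3 bound=3 product=6
t=12: arr=1 -> substrate=4 bound=3 product=6

Answer: 6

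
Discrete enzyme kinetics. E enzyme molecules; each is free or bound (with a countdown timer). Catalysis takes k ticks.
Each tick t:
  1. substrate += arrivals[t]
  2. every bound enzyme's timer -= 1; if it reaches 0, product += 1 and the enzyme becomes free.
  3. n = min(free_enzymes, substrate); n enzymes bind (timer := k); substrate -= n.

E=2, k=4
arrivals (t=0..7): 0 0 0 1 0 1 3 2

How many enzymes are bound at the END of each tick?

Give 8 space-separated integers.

t=0: arr=0 -> substrate=0 bound=0 product=0
t=1: arr=0 -> substrate=0 bound=0 product=0
t=2: arr=0 -> substrate=0 bound=0 product=0
t=3: arr=1 -> substrate=0 bound=1 product=0
t=4: arr=0 -> substrate=0 bound=1 product=0
t=5: arr=1 -> substrate=0 bound=2 product=0
t=6: arr=3 -> substrate=3 bound=2 product=0
t=7: arr=2 -> substrate=4 bound=2 product=1

Answer: 0 0 0 1 1 2 2 2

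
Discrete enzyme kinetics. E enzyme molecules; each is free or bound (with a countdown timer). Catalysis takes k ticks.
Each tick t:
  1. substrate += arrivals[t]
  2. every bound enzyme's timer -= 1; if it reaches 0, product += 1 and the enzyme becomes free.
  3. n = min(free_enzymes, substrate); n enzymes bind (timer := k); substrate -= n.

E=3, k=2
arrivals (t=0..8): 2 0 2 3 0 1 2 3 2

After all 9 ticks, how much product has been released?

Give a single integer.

t=0: arr=2 -> substrate=0 bound=2 product=0
t=1: arr=0 -> substrate=0 bound=2 product=0
t=2: arr=2 -> substrate=0 bound=2 product=2
t=3: arr=3 -> substrate=2 bound=3 product=2
t=4: arr=0 -> substrate=0 bound=3 product=4
t=5: arr=1 -> substrate=0 bound=3 product=5
t=6: arr=2 -> substrate=0 bound=3 product=7
t=7: arr=3 -> substrate=2 bound=3 product=8
t=8: arr=2 -> substrate=2 bound=3 product=10

Answer: 10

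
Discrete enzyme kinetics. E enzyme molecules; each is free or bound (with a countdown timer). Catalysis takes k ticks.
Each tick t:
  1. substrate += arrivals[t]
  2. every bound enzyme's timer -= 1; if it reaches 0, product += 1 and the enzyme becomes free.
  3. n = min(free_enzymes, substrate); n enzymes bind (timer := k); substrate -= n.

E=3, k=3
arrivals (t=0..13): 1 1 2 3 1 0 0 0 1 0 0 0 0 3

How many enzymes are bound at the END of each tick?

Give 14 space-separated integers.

Answer: 1 2 3 3 3 3 3 3 3 2 1 0 0 3

Derivation:
t=0: arr=1 -> substrate=0 bound=1 product=0
t=1: arr=1 -> substrate=0 bound=2 product=0
t=2: arr=2 -> substrate=1 bound=3 product=0
t=3: arr=3 -> substrate=3 bound=3 product=1
t=4: arr=1 -> substrate=3 bound=3 product=2
t=5: arr=0 -> substrate=2 bound=3 product=3
t=6: arr=0 -> substrate=1 bound=3 product=4
t=7: arr=0 -> substrate=0 bound=3 product=5
t=8: arr=1 -> substrate=0 bound=3 product=6
t=9: arr=0 -> substrate=0 bound=2 product=7
t=10: arr=0 -> substrate=0 bound=1 product=8
t=11: arr=0 -> substrate=0 bound=0 product=9
t=12: arr=0 -> substrate=0 bound=0 product=9
t=13: arr=3 -> substrate=0 bound=3 product=9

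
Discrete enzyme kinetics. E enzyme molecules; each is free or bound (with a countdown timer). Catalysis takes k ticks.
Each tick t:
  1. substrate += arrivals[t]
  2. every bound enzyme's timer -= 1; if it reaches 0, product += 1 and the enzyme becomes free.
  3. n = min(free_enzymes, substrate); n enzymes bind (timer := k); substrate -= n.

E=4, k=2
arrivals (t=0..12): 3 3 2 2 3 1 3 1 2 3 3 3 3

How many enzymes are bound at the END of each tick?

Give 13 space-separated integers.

Answer: 3 4 4 4 4 4 4 4 4 4 4 4 4

Derivation:
t=0: arr=3 -> substrate=0 bound=3 product=0
t=1: arr=3 -> substrate=2 bound=4 product=0
t=2: arr=2 -> substrate=1 bound=4 product=3
t=3: arr=2 -> substrate=2 bound=4 product=4
t=4: arr=3 -> substrate=2 bound=4 product=7
t=5: arr=1 -> substrate=2 bound=4 product=8
t=6: arr=3 -> substrate=2 bound=4 product=11
t=7: arr=1 -> substrate=2 bound=4 product=12
t=8: arr=2 -> substrate=1 bound=4 product=15
t=9: arr=3 -> substrate=3 bound=4 product=16
t=10: arr=3 -> substrate=3 bound=4 product=19
t=11: arr=3 -> substrate=5 bound=4 product=20
t=12: arr=3 -> substrate=5 bound=4 product=23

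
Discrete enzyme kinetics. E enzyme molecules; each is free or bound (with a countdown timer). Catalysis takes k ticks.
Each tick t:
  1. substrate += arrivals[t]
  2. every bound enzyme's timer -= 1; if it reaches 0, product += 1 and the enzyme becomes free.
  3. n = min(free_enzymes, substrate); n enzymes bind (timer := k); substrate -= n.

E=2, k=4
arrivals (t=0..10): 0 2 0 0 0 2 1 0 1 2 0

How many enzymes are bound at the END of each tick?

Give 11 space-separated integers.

Answer: 0 2 2 2 2 2 2 2 2 2 2

Derivation:
t=0: arr=0 -> substrate=0 bound=0 product=0
t=1: arr=2 -> substrate=0 bound=2 product=0
t=2: arr=0 -> substrate=0 bound=2 product=0
t=3: arr=0 -> substrate=0 bound=2 product=0
t=4: arr=0 -> substrate=0 bound=2 product=0
t=5: arr=2 -> substrate=0 bound=2 product=2
t=6: arr=1 -> substrate=1 bound=2 product=2
t=7: arr=0 -> substrate=1 bound=2 product=2
t=8: arr=1 -> substrate=2 bound=2 product=2
t=9: arr=2 -> substrate=2 bound=2 product=4
t=10: arr=0 -> substrate=2 bound=2 product=4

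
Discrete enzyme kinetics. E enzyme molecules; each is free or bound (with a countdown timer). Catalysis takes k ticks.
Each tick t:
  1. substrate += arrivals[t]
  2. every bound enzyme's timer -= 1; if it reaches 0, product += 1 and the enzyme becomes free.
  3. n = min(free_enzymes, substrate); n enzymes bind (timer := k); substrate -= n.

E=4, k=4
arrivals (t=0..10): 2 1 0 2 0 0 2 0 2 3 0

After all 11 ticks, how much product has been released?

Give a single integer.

t=0: arr=2 -> substrate=0 bound=2 product=0
t=1: arr=1 -> substrate=0 bound=3 product=0
t=2: arr=0 -> substrate=0 bound=3 product=0
t=3: arr=2 -> substrate=1 bound=4 product=0
t=4: arr=0 -> substrate=0 bound=3 product=2
t=5: arr=0 -> substrate=0 bound=2 product=3
t=6: arr=2 -> substrate=0 bound=4 product=3
t=7: arr=0 -> substrate=0 bound=3 product=4
t=8: arr=2 -> substrate=0 bound=4 product=5
t=9: arr=3 -> substrate=3 bound=4 product=5
t=10: arr=0 -> substrate=1 bound=4 product=7

Answer: 7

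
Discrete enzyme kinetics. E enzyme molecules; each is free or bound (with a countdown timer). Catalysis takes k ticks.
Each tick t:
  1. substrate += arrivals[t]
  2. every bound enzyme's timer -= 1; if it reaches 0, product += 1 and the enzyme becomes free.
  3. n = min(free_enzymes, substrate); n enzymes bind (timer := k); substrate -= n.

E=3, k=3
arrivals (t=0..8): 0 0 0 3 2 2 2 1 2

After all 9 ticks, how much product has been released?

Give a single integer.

Answer: 3

Derivation:
t=0: arr=0 -> substrate=0 bound=0 product=0
t=1: arr=0 -> substrate=0 bound=0 product=0
t=2: arr=0 -> substrate=0 bound=0 product=0
t=3: arr=3 -> substrate=0 bound=3 product=0
t=4: arr=2 -> substrate=2 bound=3 product=0
t=5: arr=2 -> substrate=4 bound=3 product=0
t=6: arr=2 -> substrate=3 bound=3 product=3
t=7: arr=1 -> substrate=4 bound=3 product=3
t=8: arr=2 -> substrate=6 bound=3 product=3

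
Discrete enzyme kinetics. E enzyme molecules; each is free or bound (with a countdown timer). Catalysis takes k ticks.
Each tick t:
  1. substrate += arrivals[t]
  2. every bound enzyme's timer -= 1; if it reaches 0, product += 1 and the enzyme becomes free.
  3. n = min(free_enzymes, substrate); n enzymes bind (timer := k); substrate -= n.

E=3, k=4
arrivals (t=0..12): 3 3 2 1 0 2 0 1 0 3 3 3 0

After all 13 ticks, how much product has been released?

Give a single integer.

Answer: 9

Derivation:
t=0: arr=3 -> substrate=0 bound=3 product=0
t=1: arr=3 -> substrate=3 bound=3 product=0
t=2: arr=2 -> substrate=5 bound=3 product=0
t=3: arr=1 -> substrate=6 bound=3 product=0
t=4: arr=0 -> substrate=3 bound=3 product=3
t=5: arr=2 -> substrate=5 bound=3 product=3
t=6: arr=0 -> substrate=5 bound=3 product=3
t=7: arr=1 -> substrate=6 bound=3 product=3
t=8: arr=0 -> substrate=3 bound=3 product=6
t=9: arr=3 -> substrate=6 bound=3 product=6
t=10: arr=3 -> substrate=9 bound=3 product=6
t=11: arr=3 -> substrate=12 bound=3 product=6
t=12: arr=0 -> substrate=9 bound=3 product=9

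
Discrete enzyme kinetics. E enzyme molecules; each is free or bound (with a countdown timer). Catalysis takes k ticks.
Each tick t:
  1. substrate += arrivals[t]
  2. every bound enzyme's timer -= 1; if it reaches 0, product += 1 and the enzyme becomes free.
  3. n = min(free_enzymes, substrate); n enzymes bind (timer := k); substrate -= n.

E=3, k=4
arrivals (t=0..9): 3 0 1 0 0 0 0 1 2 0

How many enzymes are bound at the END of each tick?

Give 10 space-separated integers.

Answer: 3 3 3 3 1 1 1 2 3 3

Derivation:
t=0: arr=3 -> substrate=0 bound=3 product=0
t=1: arr=0 -> substrate=0 bound=3 product=0
t=2: arr=1 -> substrate=1 bound=3 product=0
t=3: arr=0 -> substrate=1 bound=3 product=0
t=4: arr=0 -> substrate=0 bound=1 product=3
t=5: arr=0 -> substrate=0 bound=1 product=3
t=6: arr=0 -> substrate=0 bound=1 product=3
t=7: arr=1 -> substrate=0 bound=2 product=3
t=8: arr=2 -> substrate=0 bound=3 product=4
t=9: arr=0 -> substrate=0 bound=3 product=4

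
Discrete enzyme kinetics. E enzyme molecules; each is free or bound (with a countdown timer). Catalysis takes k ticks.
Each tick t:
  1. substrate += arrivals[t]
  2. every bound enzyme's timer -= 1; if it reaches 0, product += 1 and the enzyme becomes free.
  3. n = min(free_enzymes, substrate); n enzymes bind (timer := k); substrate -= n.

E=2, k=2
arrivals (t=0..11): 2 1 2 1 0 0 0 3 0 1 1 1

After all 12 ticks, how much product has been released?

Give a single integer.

t=0: arr=2 -> substrate=0 bound=2 product=0
t=1: arr=1 -> substrate=1 bound=2 product=0
t=2: arr=2 -> substrate=1 bound=2 product=2
t=3: arr=1 -> substrate=2 bound=2 product=2
t=4: arr=0 -> substrate=0 bound=2 product=4
t=5: arr=0 -> substrate=0 bound=2 product=4
t=6: arr=0 -> substrate=0 bound=0 product=6
t=7: arr=3 -> substrate=1 bound=2 product=6
t=8: arr=0 -> substrate=1 bound=2 product=6
t=9: arr=1 -> substrate=0 bound=2 product=8
t=10: arr=1 -> substrate=1 bound=2 product=8
t=11: arr=1 -> substrate=0 bound=2 product=10

Answer: 10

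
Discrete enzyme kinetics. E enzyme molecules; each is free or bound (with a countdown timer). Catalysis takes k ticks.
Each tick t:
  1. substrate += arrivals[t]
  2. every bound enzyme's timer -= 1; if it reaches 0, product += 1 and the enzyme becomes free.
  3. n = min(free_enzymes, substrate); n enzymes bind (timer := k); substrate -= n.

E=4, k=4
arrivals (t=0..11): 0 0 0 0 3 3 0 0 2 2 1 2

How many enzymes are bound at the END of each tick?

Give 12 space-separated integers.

Answer: 0 0 0 0 3 4 4 4 4 4 4 4

Derivation:
t=0: arr=0 -> substrate=0 bound=0 product=0
t=1: arr=0 -> substrate=0 bound=0 product=0
t=2: arr=0 -> substrate=0 bound=0 product=0
t=3: arr=0 -> substrate=0 bound=0 product=0
t=4: arr=3 -> substrate=0 bound=3 product=0
t=5: arr=3 -> substrate=2 bound=4 product=0
t=6: arr=0 -> substrate=2 bound=4 product=0
t=7: arr=0 -> substrate=2 bound=4 product=0
t=8: arr=2 -> substrate=1 bound=4 product=3
t=9: arr=2 -> substrate=2 bound=4 product=4
t=10: arr=1 -> substrate=3 bound=4 product=4
t=11: arr=2 -> substrate=5 bound=4 product=4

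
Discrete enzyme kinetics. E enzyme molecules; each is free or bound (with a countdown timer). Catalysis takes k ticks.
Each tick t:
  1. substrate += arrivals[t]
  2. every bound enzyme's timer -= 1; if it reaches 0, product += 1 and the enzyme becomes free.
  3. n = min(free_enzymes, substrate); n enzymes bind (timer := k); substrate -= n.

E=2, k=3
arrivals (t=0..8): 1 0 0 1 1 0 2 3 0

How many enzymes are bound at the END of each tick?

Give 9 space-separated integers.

t=0: arr=1 -> substrate=0 bound=1 product=0
t=1: arr=0 -> substrate=0 bound=1 product=0
t=2: arr=0 -> substrate=0 bound=1 product=0
t=3: arr=1 -> substrate=0 bound=1 product=1
t=4: arr=1 -> substrate=0 bound=2 product=1
t=5: arr=0 -> substrate=0 bound=2 product=1
t=6: arr=2 -> substrate=1 bound=2 product=2
t=7: arr=3 -> substrate=3 bound=2 product=3
t=8: arr=0 -> substrate=3 bound=2 product=3

Answer: 1 1 1 1 2 2 2 2 2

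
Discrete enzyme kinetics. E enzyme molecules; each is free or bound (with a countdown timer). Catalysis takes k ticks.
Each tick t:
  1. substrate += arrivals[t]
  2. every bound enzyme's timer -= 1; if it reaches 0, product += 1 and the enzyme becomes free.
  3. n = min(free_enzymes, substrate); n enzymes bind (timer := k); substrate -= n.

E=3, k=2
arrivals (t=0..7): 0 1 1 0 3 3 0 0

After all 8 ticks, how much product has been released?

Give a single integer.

t=0: arr=0 -> substrate=0 bound=0 product=0
t=1: arr=1 -> substrate=0 bound=1 product=0
t=2: arr=1 -> substrate=0 bound=2 product=0
t=3: arr=0 -> substrate=0 bound=1 product=1
t=4: arr=3 -> substrate=0 bound=3 product=2
t=5: arr=3 -> substrate=3 bound=3 product=2
t=6: arr=0 -> substrate=0 bound=3 product=5
t=7: arr=0 -> substrate=0 bound=3 product=5

Answer: 5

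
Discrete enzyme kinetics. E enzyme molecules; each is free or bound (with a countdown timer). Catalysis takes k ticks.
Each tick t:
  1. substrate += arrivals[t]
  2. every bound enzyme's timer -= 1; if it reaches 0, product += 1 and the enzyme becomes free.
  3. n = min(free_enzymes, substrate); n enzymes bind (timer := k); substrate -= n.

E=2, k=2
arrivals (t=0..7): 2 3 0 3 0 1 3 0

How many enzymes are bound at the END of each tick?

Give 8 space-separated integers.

t=0: arr=2 -> substrate=0 bound=2 product=0
t=1: arr=3 -> substrate=3 bound=2 product=0
t=2: arr=0 -> substrate=1 bound=2 product=2
t=3: arr=3 -> substrate=4 bound=2 product=2
t=4: arr=0 -> substrate=2 bound=2 product=4
t=5: arr=1 -> substrate=3 bound=2 product=4
t=6: arr=3 -> substrate=4 bound=2 product=6
t=7: arr=0 -> substrate=4 bound=2 product=6

Answer: 2 2 2 2 2 2 2 2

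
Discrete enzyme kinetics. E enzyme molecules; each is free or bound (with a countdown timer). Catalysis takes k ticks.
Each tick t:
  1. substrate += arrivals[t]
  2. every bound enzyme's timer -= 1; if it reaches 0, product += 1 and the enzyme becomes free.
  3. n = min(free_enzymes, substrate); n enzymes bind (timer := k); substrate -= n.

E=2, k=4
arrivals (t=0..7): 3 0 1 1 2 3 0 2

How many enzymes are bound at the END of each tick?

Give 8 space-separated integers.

t=0: arr=3 -> substrate=1 bound=2 product=0
t=1: arr=0 -> substrate=1 bound=2 product=0
t=2: arr=1 -> substrate=2 bound=2 product=0
t=3: arr=1 -> substrate=3 bound=2 product=0
t=4: arr=2 -> substrate=3 bound=2 product=2
t=5: arr=3 -> substrate=6 bound=2 product=2
t=6: arr=0 -> substrate=6 bound=2 product=2
t=7: arr=2 -> substrate=8 bound=2 product=2

Answer: 2 2 2 2 2 2 2 2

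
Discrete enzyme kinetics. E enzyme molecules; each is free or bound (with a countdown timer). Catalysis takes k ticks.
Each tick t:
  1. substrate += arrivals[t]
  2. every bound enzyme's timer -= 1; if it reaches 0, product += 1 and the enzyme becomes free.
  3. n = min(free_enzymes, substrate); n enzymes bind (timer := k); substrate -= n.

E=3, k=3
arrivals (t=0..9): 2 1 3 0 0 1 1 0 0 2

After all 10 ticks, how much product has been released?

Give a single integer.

Answer: 8

Derivation:
t=0: arr=2 -> substrate=0 bound=2 product=0
t=1: arr=1 -> substrate=0 bound=3 product=0
t=2: arr=3 -> substrate=3 bound=3 product=0
t=3: arr=0 -> substrate=1 bound=3 product=2
t=4: arr=0 -> substrate=0 bound=3 product=3
t=5: arr=1 -> substrate=1 bound=3 product=3
t=6: arr=1 -> substrate=0 bound=3 product=5
t=7: arr=0 -> substrate=0 bound=2 product=6
t=8: arr=0 -> substrate=0 bound=2 product=6
t=9: arr=2 -> substrate=0 bound=2 product=8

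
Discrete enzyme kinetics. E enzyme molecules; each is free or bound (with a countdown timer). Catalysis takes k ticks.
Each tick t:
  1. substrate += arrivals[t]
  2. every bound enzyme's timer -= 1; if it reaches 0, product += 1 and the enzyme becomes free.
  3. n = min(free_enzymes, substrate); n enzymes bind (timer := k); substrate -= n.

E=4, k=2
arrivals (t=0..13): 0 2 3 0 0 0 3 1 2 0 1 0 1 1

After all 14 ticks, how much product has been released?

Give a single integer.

t=0: arr=0 -> substrate=0 bound=0 product=0
t=1: arr=2 -> substrate=0 bound=2 product=0
t=2: arr=3 -> substrate=1 bound=4 product=0
t=3: arr=0 -> substrate=0 bound=3 product=2
t=4: arr=0 -> substrate=0 bound=1 product=4
t=5: arr=0 -> substrate=0 bound=0 product=5
t=6: arr=3 -> substrate=0 bound=3 product=5
t=7: arr=1 -> substrate=0 bound=4 product=5
t=8: arr=2 -> substrate=0 bound=3 product=8
t=9: arr=0 -> substrate=0 bound=2 product=9
t=10: arr=1 -> substrate=0 bound=1 product=11
t=11: arr=0 -> substrate=0 bound=1 product=11
t=12: arr=1 -> substrate=0 bound=1 product=12
t=13: arr=1 -> substrate=0 bound=2 product=12

Answer: 12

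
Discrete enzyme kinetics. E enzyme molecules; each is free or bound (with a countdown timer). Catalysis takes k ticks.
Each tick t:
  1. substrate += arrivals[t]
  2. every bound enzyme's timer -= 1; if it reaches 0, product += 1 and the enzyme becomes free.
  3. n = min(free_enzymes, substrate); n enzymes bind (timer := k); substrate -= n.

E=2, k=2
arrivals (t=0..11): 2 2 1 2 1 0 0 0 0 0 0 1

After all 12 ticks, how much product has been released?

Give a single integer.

Answer: 8

Derivation:
t=0: arr=2 -> substrate=0 bound=2 product=0
t=1: arr=2 -> substrate=2 bound=2 product=0
t=2: arr=1 -> substrate=1 bound=2 product=2
t=3: arr=2 -> substrate=3 bound=2 product=2
t=4: arr=1 -> substrate=2 bound=2 product=4
t=5: arr=0 -> substrate=2 bound=2 product=4
t=6: arr=0 -> substrate=0 bound=2 product=6
t=7: arr=0 -> substrate=0 bound=2 product=6
t=8: arr=0 -> substrate=0 bound=0 product=8
t=9: arr=0 -> substrate=0 bound=0 product=8
t=10: arr=0 -> substrate=0 bound=0 product=8
t=11: arr=1 -> substrate=0 bound=1 product=8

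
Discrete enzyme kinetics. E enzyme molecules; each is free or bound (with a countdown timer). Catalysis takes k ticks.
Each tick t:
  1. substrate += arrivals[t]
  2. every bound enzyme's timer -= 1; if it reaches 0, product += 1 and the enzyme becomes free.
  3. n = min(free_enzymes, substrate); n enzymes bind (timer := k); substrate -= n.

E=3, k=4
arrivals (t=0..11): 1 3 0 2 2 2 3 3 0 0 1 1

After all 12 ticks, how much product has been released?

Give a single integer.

Answer: 6

Derivation:
t=0: arr=1 -> substrate=0 bound=1 product=0
t=1: arr=3 -> substrate=1 bound=3 product=0
t=2: arr=0 -> substrate=1 bound=3 product=0
t=3: arr=2 -> substrate=3 bound=3 product=0
t=4: arr=2 -> substrate=4 bound=3 product=1
t=5: arr=2 -> substrate=4 bound=3 product=3
t=6: arr=3 -> substrate=7 bound=3 product=3
t=7: arr=3 -> substrate=10 bound=3 product=3
t=8: arr=0 -> substrate=9 bound=3 product=4
t=9: arr=0 -> substrate=7 bound=3 product=6
t=10: arr=1 -> substrate=8 bound=3 product=6
t=11: arr=1 -> substrate=9 bound=3 product=6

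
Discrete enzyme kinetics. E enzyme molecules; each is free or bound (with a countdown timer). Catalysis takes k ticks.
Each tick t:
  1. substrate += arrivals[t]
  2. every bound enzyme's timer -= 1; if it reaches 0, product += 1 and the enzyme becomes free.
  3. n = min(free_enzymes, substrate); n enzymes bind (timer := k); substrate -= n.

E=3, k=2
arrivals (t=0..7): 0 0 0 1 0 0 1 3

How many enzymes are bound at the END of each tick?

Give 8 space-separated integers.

t=0: arr=0 -> substrate=0 bound=0 product=0
t=1: arr=0 -> substrate=0 bound=0 product=0
t=2: arr=0 -> substrate=0 bound=0 product=0
t=3: arr=1 -> substrate=0 bound=1 product=0
t=4: arr=0 -> substrate=0 bound=1 product=0
t=5: arr=0 -> substrate=0 bound=0 product=1
t=6: arr=1 -> substrate=0 bound=1 product=1
t=7: arr=3 -> substrate=1 bound=3 product=1

Answer: 0 0 0 1 1 0 1 3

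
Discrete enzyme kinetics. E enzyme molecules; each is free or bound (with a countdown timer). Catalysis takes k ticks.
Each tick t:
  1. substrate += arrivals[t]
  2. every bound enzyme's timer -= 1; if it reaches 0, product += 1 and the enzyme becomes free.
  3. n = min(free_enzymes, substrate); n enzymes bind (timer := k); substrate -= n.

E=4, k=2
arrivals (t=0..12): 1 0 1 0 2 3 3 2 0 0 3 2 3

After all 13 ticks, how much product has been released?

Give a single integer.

Answer: 15

Derivation:
t=0: arr=1 -> substrate=0 bound=1 product=0
t=1: arr=0 -> substrate=0 bound=1 product=0
t=2: arr=1 -> substrate=0 bound=1 product=1
t=3: arr=0 -> substrate=0 bound=1 product=1
t=4: arr=2 -> substrate=0 bound=2 product=2
t=5: arr=3 -> substrate=1 bound=4 product=2
t=6: arr=3 -> substrate=2 bound=4 product=4
t=7: arr=2 -> substrate=2 bound=4 product=6
t=8: arr=0 -> substrate=0 bound=4 product=8
t=9: arr=0 -> substrate=0 bound=2 product=10
t=10: arr=3 -> substrate=0 bound=3 product=12
t=11: arr=2 -> substrate=1 bound=4 product=12
t=12: arr=3 -> substrate=1 bound=4 product=15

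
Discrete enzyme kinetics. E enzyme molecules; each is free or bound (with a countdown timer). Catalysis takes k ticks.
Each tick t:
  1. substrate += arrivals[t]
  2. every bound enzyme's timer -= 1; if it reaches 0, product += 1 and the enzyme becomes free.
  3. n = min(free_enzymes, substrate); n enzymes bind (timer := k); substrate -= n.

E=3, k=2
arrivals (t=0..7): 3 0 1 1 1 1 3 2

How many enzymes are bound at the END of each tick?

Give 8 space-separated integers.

Answer: 3 3 1 2 2 2 3 3

Derivation:
t=0: arr=3 -> substrate=0 bound=3 product=0
t=1: arr=0 -> substrate=0 bound=3 product=0
t=2: arr=1 -> substrate=0 bound=1 product=3
t=3: arr=1 -> substrate=0 bound=2 product=3
t=4: arr=1 -> substrate=0 bound=2 product=4
t=5: arr=1 -> substrate=0 bound=2 product=5
t=6: arr=3 -> substrate=1 bound=3 product=6
t=7: arr=2 -> substrate=2 bound=3 product=7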